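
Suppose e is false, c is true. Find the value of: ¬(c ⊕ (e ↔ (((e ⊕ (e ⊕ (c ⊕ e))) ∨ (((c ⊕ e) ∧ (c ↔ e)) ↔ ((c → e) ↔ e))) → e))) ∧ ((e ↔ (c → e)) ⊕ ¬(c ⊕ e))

Substituting e=F, c=T:
c ⊕ e = T ⊕ F = T
e ⊕ (c ⊕ e) = F ⊕ T = T
e ⊕ (e ⊕ (c ⊕ e)) = F ⊕ T = T
c ⊕ e = T ⊕ F = T
c ↔ e = T ↔ F = F
(c ⊕ e) ∧ (c ↔ e) = T ∧ F = F
c → e = T → F = F
(c → e) ↔ e = F ↔ F = T
((c ⊕ e) ∧ (c ↔ e)) ↔ ((c → e) ↔ e) = F ↔ T = F
(e ⊕ (e ⊕ (c ⊕ e))) ∨ (((c ⊕ e) ∧ (c ↔ e)) ↔ ((c → e) ↔ e)) = T ∨ F = T
((e ⊕ (e ⊕ (c ⊕ e))) ∨ (((c ⊕ e) ∧ (c ↔ e)) ↔ ((c → e) ↔ e))) → e = T → F = F
e ↔ (((e ⊕ (e ⊕ (c ⊕ e))) ∨ (((c ⊕ e) ∧ (c ↔ e)) ↔ ((c → e) ↔ e))) → e) = F ↔ F = T
c ⊕ (e ↔ (((e ⊕ (e ⊕ (c ⊕ e))) ∨ (((c ⊕ e) ∧ (c ↔ e)) ↔ ((c → e) ↔ e))) → e)) = T ⊕ T = F
¬(c ⊕ (e ↔ (((e ⊕ (e ⊕ (c ⊕ e))) ∨ (((c ⊕ e) ∧ (c ↔ e)) ↔ ((c → e) ↔ e))) → e))) = ¬F = T
c → e = T → F = F
e ↔ (c → e) = F ↔ F = T
c ⊕ e = T ⊕ F = T
¬(c ⊕ e) = ¬T = F
(e ↔ (c → e)) ⊕ ¬(c ⊕ e) = T ⊕ F = T
¬(c ⊕ (e ↔ (((e ⊕ (e ⊕ (c ⊕ e))) ∨ (((c ⊕ e) ∧ (c ↔ e)) ↔ ((c → e) ↔ e))) → e))) ∧ ((e ↔ (c → e)) ⊕ ¬(c ⊕ e)) = T ∧ T = T

T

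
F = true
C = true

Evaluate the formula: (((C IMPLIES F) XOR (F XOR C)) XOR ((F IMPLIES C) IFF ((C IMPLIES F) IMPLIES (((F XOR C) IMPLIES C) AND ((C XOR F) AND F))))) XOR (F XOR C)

true

Substituting F=true, C=true:
C IMPLIES F = true IMPLIES true = true
F XOR C = true XOR true = false
(C IMPLIES F) XOR (F XOR C) = true XOR false = true
F IMPLIES C = true IMPLIES true = true
C IMPLIES F = true IMPLIES true = true
F XOR C = true XOR true = false
(F XOR C) IMPLIES C = false IMPLIES true = true
C XOR F = true XOR true = false
(C XOR F) AND F = false AND true = false
((F XOR C) IMPLIES C) AND ((C XOR F) AND F) = true AND false = false
(C IMPLIES F) IMPLIES (((F XOR C) IMPLIES C) AND ((C XOR F) AND F)) = true IMPLIES false = false
(F IMPLIES C) IFF ((C IMPLIES F) IMPLIES (((F XOR C) IMPLIES C) AND ((C XOR F) AND F))) = true IFF false = false
((C IMPLIES F) XOR (F XOR C)) XOR ((F IMPLIES C) IFF ((C IMPLIES F) IMPLIES (((F XOR C) IMPLIES C) AND ((C XOR F) AND F)))) = true XOR false = true
F XOR C = true XOR true = false
(((C IMPLIES F) XOR (F XOR C)) XOR ((F IMPLIES C) IFF ((C IMPLIES F) IMPLIES (((F XOR C) IMPLIES C) AND ((C XOR F) AND F))))) XOR (F XOR C) = true XOR false = true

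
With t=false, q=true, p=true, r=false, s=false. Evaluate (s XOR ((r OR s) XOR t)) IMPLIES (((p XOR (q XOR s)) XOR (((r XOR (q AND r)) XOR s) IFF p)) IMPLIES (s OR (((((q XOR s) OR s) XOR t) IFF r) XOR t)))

true

r OR s = false OR false = false
(r OR s) XOR t = false XOR false = false
s XOR ((r OR s) XOR t) = false XOR false = false
q XOR s = true XOR false = true
p XOR (q XOR s) = true XOR true = false
q AND r = true AND false = false
r XOR (q AND r) = false XOR false = false
(r XOR (q AND r)) XOR s = false XOR false = false
((r XOR (q AND r)) XOR s) IFF p = false IFF true = false
(p XOR (q XOR s)) XOR (((r XOR (q AND r)) XOR s) IFF p) = false XOR false = false
q XOR s = true XOR false = true
(q XOR s) OR s = true OR false = true
((q XOR s) OR s) XOR t = true XOR false = true
(((q XOR s) OR s) XOR t) IFF r = true IFF false = false
((((q XOR s) OR s) XOR t) IFF r) XOR t = false XOR false = false
s OR (((((q XOR s) OR s) XOR t) IFF r) XOR t) = false OR false = false
((p XOR (q XOR s)) XOR (((r XOR (q AND r)) XOR s) IFF p)) IMPLIES (s OR (((((q XOR s) OR s) XOR t) IFF r) XOR t)) = false IMPLIES false = true
(s XOR ((r OR s) XOR t)) IMPLIES (((p XOR (q XOR s)) XOR (((r XOR (q AND r)) XOR s) IFF p)) IMPLIES (s OR (((((q XOR s) OR s) XOR t) IFF r) XOR t))) = false IMPLIES true = true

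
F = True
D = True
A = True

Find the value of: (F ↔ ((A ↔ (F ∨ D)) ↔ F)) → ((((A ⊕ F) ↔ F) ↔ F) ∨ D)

F ∨ D = True ∨ True = True
A ↔ (F ∨ D) = True ↔ True = True
(A ↔ (F ∨ D)) ↔ F = True ↔ True = True
F ↔ ((A ↔ (F ∨ D)) ↔ F) = True ↔ True = True
A ⊕ F = True ⊕ True = False
(A ⊕ F) ↔ F = False ↔ True = False
((A ⊕ F) ↔ F) ↔ F = False ↔ True = False
(((A ⊕ F) ↔ F) ↔ F) ∨ D = False ∨ True = True
(F ↔ ((A ↔ (F ∨ D)) ↔ F)) → ((((A ⊕ F) ↔ F) ↔ F) ∨ D) = True → True = True

True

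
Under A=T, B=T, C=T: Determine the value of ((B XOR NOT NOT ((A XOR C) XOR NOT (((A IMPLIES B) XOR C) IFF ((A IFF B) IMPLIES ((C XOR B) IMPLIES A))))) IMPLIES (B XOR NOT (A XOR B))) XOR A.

F

A XOR C = T XOR T = F
A IMPLIES B = T IMPLIES T = T
(A IMPLIES B) XOR C = T XOR T = F
A IFF B = T IFF T = T
C XOR B = T XOR T = F
(C XOR B) IMPLIES A = F IMPLIES T = T
(A IFF B) IMPLIES ((C XOR B) IMPLIES A) = T IMPLIES T = T
((A IMPLIES B) XOR C) IFF ((A IFF B) IMPLIES ((C XOR B) IMPLIES A)) = F IFF T = F
NOT (((A IMPLIES B) XOR C) IFF ((A IFF B) IMPLIES ((C XOR B) IMPLIES A))) = NOT F = T
(A XOR C) XOR NOT (((A IMPLIES B) XOR C) IFF ((A IFF B) IMPLIES ((C XOR B) IMPLIES A))) = F XOR T = T
NOT ((A XOR C) XOR NOT (((A IMPLIES B) XOR C) IFF ((A IFF B) IMPLIES ((C XOR B) IMPLIES A)))) = NOT T = F
NOT NOT ((A XOR C) XOR NOT (((A IMPLIES B) XOR C) IFF ((A IFF B) IMPLIES ((C XOR B) IMPLIES A)))) = NOT F = T
B XOR NOT NOT ((A XOR C) XOR NOT (((A IMPLIES B) XOR C) IFF ((A IFF B) IMPLIES ((C XOR B) IMPLIES A)))) = T XOR T = F
A XOR B = T XOR T = F
NOT (A XOR B) = NOT F = T
B XOR NOT (A XOR B) = T XOR T = F
(B XOR NOT NOT ((A XOR C) XOR NOT (((A IMPLIES B) XOR C) IFF ((A IFF B) IMPLIES ((C XOR B) IMPLIES A))))) IMPLIES (B XOR NOT (A XOR B)) = F IMPLIES F = T
((B XOR NOT NOT ((A XOR C) XOR NOT (((A IMPLIES B) XOR C) IFF ((A IFF B) IMPLIES ((C XOR B) IMPLIES A))))) IMPLIES (B XOR NOT (A XOR B))) XOR A = T XOR T = F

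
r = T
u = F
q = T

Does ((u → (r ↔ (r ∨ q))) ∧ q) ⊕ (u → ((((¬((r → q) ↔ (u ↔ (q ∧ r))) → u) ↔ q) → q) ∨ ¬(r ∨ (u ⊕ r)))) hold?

r ∨ q = T ∨ T = T
r ↔ (r ∨ q) = T ↔ T = T
u → (r ↔ (r ∨ q)) = F → T = T
(u → (r ↔ (r ∨ q))) ∧ q = T ∧ T = T
r → q = T → T = T
q ∧ r = T ∧ T = T
u ↔ (q ∧ r) = F ↔ T = F
(r → q) ↔ (u ↔ (q ∧ r)) = T ↔ F = F
¬((r → q) ↔ (u ↔ (q ∧ r))) = ¬F = T
¬((r → q) ↔ (u ↔ (q ∧ r))) → u = T → F = F
(¬((r → q) ↔ (u ↔ (q ∧ r))) → u) ↔ q = F ↔ T = F
((¬((r → q) ↔ (u ↔ (q ∧ r))) → u) ↔ q) → q = F → T = T
u ⊕ r = F ⊕ T = T
r ∨ (u ⊕ r) = T ∨ T = T
¬(r ∨ (u ⊕ r)) = ¬T = F
(((¬((r → q) ↔ (u ↔ (q ∧ r))) → u) ↔ q) → q) ∨ ¬(r ∨ (u ⊕ r)) = T ∨ F = T
u → ((((¬((r → q) ↔ (u ↔ (q ∧ r))) → u) ↔ q) → q) ∨ ¬(r ∨ (u ⊕ r))) = F → T = T
((u → (r ↔ (r ∨ q))) ∧ q) ⊕ (u → ((((¬((r → q) ↔ (u ↔ (q ∧ r))) → u) ↔ q) → q) ∨ ¬(r ∨ (u ⊕ r)))) = T ⊕ T = F

F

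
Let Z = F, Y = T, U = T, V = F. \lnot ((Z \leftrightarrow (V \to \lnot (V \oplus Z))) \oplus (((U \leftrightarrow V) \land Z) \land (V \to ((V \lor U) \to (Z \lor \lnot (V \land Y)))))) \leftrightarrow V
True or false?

V \oplus Z = F \oplus F = F
\lnot (V \oplus Z) = \lnot F = T
V \to \lnot (V \oplus Z) = F \to T = T
Z \leftrightarrow (V \to \lnot (V \oplus Z)) = F \leftrightarrow T = F
U \leftrightarrow V = T \leftrightarrow F = F
(U \leftrightarrow V) \land Z = F \land F = F
V \lor U = F \lor T = T
V \land Y = F \land T = F
\lnot (V \land Y) = \lnot F = T
Z \lor \lnot (V \land Y) = F \lor T = T
(V \lor U) \to (Z \lor \lnot (V \land Y)) = T \to T = T
V \to ((V \lor U) \to (Z \lor \lnot (V \land Y))) = F \to T = T
((U \leftrightarrow V) \land Z) \land (V \to ((V \lor U) \to (Z \lor \lnot (V \land Y)))) = F \land T = F
(Z \leftrightarrow (V \to \lnot (V \oplus Z))) \oplus (((U \leftrightarrow V) \land Z) \land (V \to ((V \lor U) \to (Z \lor \lnot (V \land Y))))) = F \oplus F = F
\lnot ((Z \leftrightarrow (V \to \lnot (V \oplus Z))) \oplus (((U \leftrightarrow V) \land Z) \land (V \to ((V \lor U) \to (Z \lor \lnot (V \land Y)))))) = \lnot F = T
\lnot ((Z \leftrightarrow (V \to \lnot (V \oplus Z))) \oplus (((U \leftrightarrow V) \land Z) \land (V \to ((V \lor U) \to (Z \lor \lnot (V \land Y)))))) \leftrightarrow V = T \leftrightarrow F = F

F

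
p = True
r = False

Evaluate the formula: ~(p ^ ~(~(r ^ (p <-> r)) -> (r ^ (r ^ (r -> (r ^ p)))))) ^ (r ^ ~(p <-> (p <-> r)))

p <-> r = True <-> False = False
r ^ (p <-> r) = False ^ False = False
~(r ^ (p <-> r)) = ~False = True
r ^ p = False ^ True = True
r -> (r ^ p) = False -> True = True
r ^ (r -> (r ^ p)) = False ^ True = True
r ^ (r ^ (r -> (r ^ p))) = False ^ True = True
~(r ^ (p <-> r)) -> (r ^ (r ^ (r -> (r ^ p)))) = True -> True = True
~(~(r ^ (p <-> r)) -> (r ^ (r ^ (r -> (r ^ p))))) = ~True = False
p ^ ~(~(r ^ (p <-> r)) -> (r ^ (r ^ (r -> (r ^ p))))) = True ^ False = True
~(p ^ ~(~(r ^ (p <-> r)) -> (r ^ (r ^ (r -> (r ^ p)))))) = ~True = False
p <-> r = True <-> False = False
p <-> (p <-> r) = True <-> False = False
~(p <-> (p <-> r)) = ~False = True
r ^ ~(p <-> (p <-> r)) = False ^ True = True
~(p ^ ~(~(r ^ (p <-> r)) -> (r ^ (r ^ (r -> (r ^ p)))))) ^ (r ^ ~(p <-> (p <-> r))) = False ^ True = True

True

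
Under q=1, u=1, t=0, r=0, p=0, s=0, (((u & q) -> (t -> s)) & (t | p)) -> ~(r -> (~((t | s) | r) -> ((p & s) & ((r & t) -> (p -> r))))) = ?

1

u & q = 1 & 1 = 1
t -> s = 0 -> 0 = 1
(u & q) -> (t -> s) = 1 -> 1 = 1
t | p = 0 | 0 = 0
((u & q) -> (t -> s)) & (t | p) = 1 & 0 = 0
t | s = 0 | 0 = 0
(t | s) | r = 0 | 0 = 0
~((t | s) | r) = ~0 = 1
p & s = 0 & 0 = 0
r & t = 0 & 0 = 0
p -> r = 0 -> 0 = 1
(r & t) -> (p -> r) = 0 -> 1 = 1
(p & s) & ((r & t) -> (p -> r)) = 0 & 1 = 0
~((t | s) | r) -> ((p & s) & ((r & t) -> (p -> r))) = 1 -> 0 = 0
r -> (~((t | s) | r) -> ((p & s) & ((r & t) -> (p -> r)))) = 0 -> 0 = 1
~(r -> (~((t | s) | r) -> ((p & s) & ((r & t) -> (p -> r))))) = ~1 = 0
(((u & q) -> (t -> s)) & (t | p)) -> ~(r -> (~((t | s) | r) -> ((p & s) & ((r & t) -> (p -> r))))) = 0 -> 0 = 1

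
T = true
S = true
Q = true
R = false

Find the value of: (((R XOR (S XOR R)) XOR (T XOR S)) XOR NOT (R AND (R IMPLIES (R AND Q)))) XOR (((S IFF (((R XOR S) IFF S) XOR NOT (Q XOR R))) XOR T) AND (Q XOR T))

false

Substituting T=true, S=true, Q=true, R=false:
S XOR R = true XOR false = true
R XOR (S XOR R) = false XOR true = true
T XOR S = true XOR true = false
(R XOR (S XOR R)) XOR (T XOR S) = true XOR false = true
R AND Q = false AND true = false
R IMPLIES (R AND Q) = false IMPLIES false = true
R AND (R IMPLIES (R AND Q)) = false AND true = false
NOT (R AND (R IMPLIES (R AND Q))) = NOT false = true
((R XOR (S XOR R)) XOR (T XOR S)) XOR NOT (R AND (R IMPLIES (R AND Q))) = true XOR true = false
R XOR S = false XOR true = true
(R XOR S) IFF S = true IFF true = true
Q XOR R = true XOR false = true
NOT (Q XOR R) = NOT true = false
((R XOR S) IFF S) XOR NOT (Q XOR R) = true XOR false = true
S IFF (((R XOR S) IFF S) XOR NOT (Q XOR R)) = true IFF true = true
(S IFF (((R XOR S) IFF S) XOR NOT (Q XOR R))) XOR T = true XOR true = false
Q XOR T = true XOR true = false
((S IFF (((R XOR S) IFF S) XOR NOT (Q XOR R))) XOR T) AND (Q XOR T) = false AND false = false
(((R XOR (S XOR R)) XOR (T XOR S)) XOR NOT (R AND (R IMPLIES (R AND Q)))) XOR (((S IFF (((R XOR S) IFF S) XOR NOT (Q XOR R))) XOR T) AND (Q XOR T)) = false XOR false = false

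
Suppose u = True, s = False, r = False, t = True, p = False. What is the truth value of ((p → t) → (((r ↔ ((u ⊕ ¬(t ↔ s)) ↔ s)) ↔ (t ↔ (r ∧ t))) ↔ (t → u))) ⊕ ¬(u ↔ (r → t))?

p → t = False → True = True
t ↔ s = True ↔ False = False
¬(t ↔ s) = ¬False = True
u ⊕ ¬(t ↔ s) = True ⊕ True = False
(u ⊕ ¬(t ↔ s)) ↔ s = False ↔ False = True
r ↔ ((u ⊕ ¬(t ↔ s)) ↔ s) = False ↔ True = False
r ∧ t = False ∧ True = False
t ↔ (r ∧ t) = True ↔ False = False
(r ↔ ((u ⊕ ¬(t ↔ s)) ↔ s)) ↔ (t ↔ (r ∧ t)) = False ↔ False = True
t → u = True → True = True
((r ↔ ((u ⊕ ¬(t ↔ s)) ↔ s)) ↔ (t ↔ (r ∧ t))) ↔ (t → u) = True ↔ True = True
(p → t) → (((r ↔ ((u ⊕ ¬(t ↔ s)) ↔ s)) ↔ (t ↔ (r ∧ t))) ↔ (t → u)) = True → True = True
r → t = False → True = True
u ↔ (r → t) = True ↔ True = True
¬(u ↔ (r → t)) = ¬True = False
((p → t) → (((r ↔ ((u ⊕ ¬(t ↔ s)) ↔ s)) ↔ (t ↔ (r ∧ t))) ↔ (t → u))) ⊕ ¬(u ↔ (r → t)) = True ⊕ False = True

True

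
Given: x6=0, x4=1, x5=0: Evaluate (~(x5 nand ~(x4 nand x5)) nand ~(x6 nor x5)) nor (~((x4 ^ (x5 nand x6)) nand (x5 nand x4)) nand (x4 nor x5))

Substituting x6=0, x4=1, x5=0:
x4 nand x5 = 1 nand 0 = 1
~(x4 nand x5) = ~1 = 0
x5 nand ~(x4 nand x5) = 0 nand 0 = 1
~(x5 nand ~(x4 nand x5)) = ~1 = 0
x6 nor x5 = 0 nor 0 = 1
~(x6 nor x5) = ~1 = 0
~(x5 nand ~(x4 nand x5)) nand ~(x6 nor x5) = 0 nand 0 = 1
x5 nand x6 = 0 nand 0 = 1
x4 ^ (x5 nand x6) = 1 ^ 1 = 0
x5 nand x4 = 0 nand 1 = 1
(x4 ^ (x5 nand x6)) nand (x5 nand x4) = 0 nand 1 = 1
~((x4 ^ (x5 nand x6)) nand (x5 nand x4)) = ~1 = 0
x4 nor x5 = 1 nor 0 = 0
~((x4 ^ (x5 nand x6)) nand (x5 nand x4)) nand (x4 nor x5) = 0 nand 0 = 1
(~(x5 nand ~(x4 nand x5)) nand ~(x6 nor x5)) nor (~((x4 ^ (x5 nand x6)) nand (x5 nand x4)) nand (x4 nor x5)) = 1 nor 1 = 0

0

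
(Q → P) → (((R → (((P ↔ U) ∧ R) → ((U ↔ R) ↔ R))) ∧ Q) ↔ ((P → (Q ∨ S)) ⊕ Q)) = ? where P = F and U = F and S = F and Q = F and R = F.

F

Substituting P=F, U=F, S=F, Q=F, R=F:
Q → P = F → F = T
P ↔ U = F ↔ F = T
(P ↔ U) ∧ R = T ∧ F = F
U ↔ R = F ↔ F = T
(U ↔ R) ↔ R = T ↔ F = F
((P ↔ U) ∧ R) → ((U ↔ R) ↔ R) = F → F = T
R → (((P ↔ U) ∧ R) → ((U ↔ R) ↔ R)) = F → T = T
(R → (((P ↔ U) ∧ R) → ((U ↔ R) ↔ R))) ∧ Q = T ∧ F = F
Q ∨ S = F ∨ F = F
P → (Q ∨ S) = F → F = T
(P → (Q ∨ S)) ⊕ Q = T ⊕ F = T
((R → (((P ↔ U) ∧ R) → ((U ↔ R) ↔ R))) ∧ Q) ↔ ((P → (Q ∨ S)) ⊕ Q) = F ↔ T = F
(Q → P) → (((R → (((P ↔ U) ∧ R) → ((U ↔ R) ↔ R))) ∧ Q) ↔ ((P → (Q ∨ S)) ⊕ Q)) = T → F = F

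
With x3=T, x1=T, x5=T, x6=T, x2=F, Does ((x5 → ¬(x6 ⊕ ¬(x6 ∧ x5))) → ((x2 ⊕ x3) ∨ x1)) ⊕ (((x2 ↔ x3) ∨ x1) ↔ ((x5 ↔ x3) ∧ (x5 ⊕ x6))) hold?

T

x6 ∧ x5 = T ∧ T = T
¬(x6 ∧ x5) = ¬T = F
x6 ⊕ ¬(x6 ∧ x5) = T ⊕ F = T
¬(x6 ⊕ ¬(x6 ∧ x5)) = ¬T = F
x5 → ¬(x6 ⊕ ¬(x6 ∧ x5)) = T → F = F
x2 ⊕ x3 = F ⊕ T = T
(x2 ⊕ x3) ∨ x1 = T ∨ T = T
(x5 → ¬(x6 ⊕ ¬(x6 ∧ x5))) → ((x2 ⊕ x3) ∨ x1) = F → T = T
x2 ↔ x3 = F ↔ T = F
(x2 ↔ x3) ∨ x1 = F ∨ T = T
x5 ↔ x3 = T ↔ T = T
x5 ⊕ x6 = T ⊕ T = F
(x5 ↔ x3) ∧ (x5 ⊕ x6) = T ∧ F = F
((x2 ↔ x3) ∨ x1) ↔ ((x5 ↔ x3) ∧ (x5 ⊕ x6)) = T ↔ F = F
((x5 → ¬(x6 ⊕ ¬(x6 ∧ x5))) → ((x2 ⊕ x3) ∨ x1)) ⊕ (((x2 ↔ x3) ∨ x1) ↔ ((x5 ↔ x3) ∧ (x5 ⊕ x6))) = T ⊕ F = T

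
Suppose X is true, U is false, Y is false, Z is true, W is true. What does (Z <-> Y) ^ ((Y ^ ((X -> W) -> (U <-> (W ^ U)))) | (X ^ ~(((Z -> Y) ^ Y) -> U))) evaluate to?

T

Z <-> Y = T <-> F = F
X -> W = T -> T = T
W ^ U = T ^ F = T
U <-> (W ^ U) = F <-> T = F
(X -> W) -> (U <-> (W ^ U)) = T -> F = F
Y ^ ((X -> W) -> (U <-> (W ^ U))) = F ^ F = F
Z -> Y = T -> F = F
(Z -> Y) ^ Y = F ^ F = F
((Z -> Y) ^ Y) -> U = F -> F = T
~(((Z -> Y) ^ Y) -> U) = ~T = F
X ^ ~(((Z -> Y) ^ Y) -> U) = T ^ F = T
(Y ^ ((X -> W) -> (U <-> (W ^ U)))) | (X ^ ~(((Z -> Y) ^ Y) -> U)) = F | T = T
(Z <-> Y) ^ ((Y ^ ((X -> W) -> (U <-> (W ^ U)))) | (X ^ ~(((Z -> Y) ^ Y) -> U))) = F ^ T = T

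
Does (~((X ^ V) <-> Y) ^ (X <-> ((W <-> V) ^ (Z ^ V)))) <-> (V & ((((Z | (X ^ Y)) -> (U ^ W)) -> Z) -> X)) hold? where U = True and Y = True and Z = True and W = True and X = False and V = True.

Substituting U=True, Y=True, Z=True, W=True, X=False, V=True:
X ^ V = False ^ True = True
(X ^ V) <-> Y = True <-> True = True
~((X ^ V) <-> Y) = ~True = False
W <-> V = True <-> True = True
Z ^ V = True ^ True = False
(W <-> V) ^ (Z ^ V) = True ^ False = True
X <-> ((W <-> V) ^ (Z ^ V)) = False <-> True = False
~((X ^ V) <-> Y) ^ (X <-> ((W <-> V) ^ (Z ^ V))) = False ^ False = False
X ^ Y = False ^ True = True
Z | (X ^ Y) = True | True = True
U ^ W = True ^ True = False
(Z | (X ^ Y)) -> (U ^ W) = True -> False = False
((Z | (X ^ Y)) -> (U ^ W)) -> Z = False -> True = True
(((Z | (X ^ Y)) -> (U ^ W)) -> Z) -> X = True -> False = False
V & ((((Z | (X ^ Y)) -> (U ^ W)) -> Z) -> X) = True & False = False
(~((X ^ V) <-> Y) ^ (X <-> ((W <-> V) ^ (Z ^ V)))) <-> (V & ((((Z | (X ^ Y)) -> (U ^ W)) -> Z) -> X)) = False <-> False = True

True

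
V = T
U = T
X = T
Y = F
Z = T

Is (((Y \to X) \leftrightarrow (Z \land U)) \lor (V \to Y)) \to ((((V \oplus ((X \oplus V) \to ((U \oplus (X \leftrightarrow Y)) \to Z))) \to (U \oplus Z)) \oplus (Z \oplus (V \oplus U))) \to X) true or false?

T

Y \to X = F \to T = T
Z \land U = T \land T = T
(Y \to X) \leftrightarrow (Z \land U) = T \leftrightarrow T = T
V \to Y = T \to F = F
((Y \to X) \leftrightarrow (Z \land U)) \lor (V \to Y) = T \lor F = T
X \oplus V = T \oplus T = F
X \leftrightarrow Y = T \leftrightarrow F = F
U \oplus (X \leftrightarrow Y) = T \oplus F = T
(U \oplus (X \leftrightarrow Y)) \to Z = T \to T = T
(X \oplus V) \to ((U \oplus (X \leftrightarrow Y)) \to Z) = F \to T = T
V \oplus ((X \oplus V) \to ((U \oplus (X \leftrightarrow Y)) \to Z)) = T \oplus T = F
U \oplus Z = T \oplus T = F
(V \oplus ((X \oplus V) \to ((U \oplus (X \leftrightarrow Y)) \to Z))) \to (U \oplus Z) = F \to F = T
V \oplus U = T \oplus T = F
Z \oplus (V \oplus U) = T \oplus F = T
((V \oplus ((X \oplus V) \to ((U \oplus (X \leftrightarrow Y)) \to Z))) \to (U \oplus Z)) \oplus (Z \oplus (V \oplus U)) = T \oplus T = F
(((V \oplus ((X \oplus V) \to ((U \oplus (X \leftrightarrow Y)) \to Z))) \to (U \oplus Z)) \oplus (Z \oplus (V \oplus U))) \to X = F \to T = T
(((Y \to X) \leftrightarrow (Z \land U)) \lor (V \to Y)) \to ((((V \oplus ((X \oplus V) \to ((U \oplus (X \leftrightarrow Y)) \to Z))) \to (U \oplus Z)) \oplus (Z \oplus (V \oplus U))) \to X) = T \to T = T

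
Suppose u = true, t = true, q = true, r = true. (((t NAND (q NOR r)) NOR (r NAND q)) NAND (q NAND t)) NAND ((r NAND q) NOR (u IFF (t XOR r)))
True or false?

false

q NOR r = true NOR true = false
t NAND (q NOR r) = true NAND false = true
r NAND q = true NAND true = false
(t NAND (q NOR r)) NOR (r NAND q) = true NOR false = false
q NAND t = true NAND true = false
((t NAND (q NOR r)) NOR (r NAND q)) NAND (q NAND t) = false NAND false = true
r NAND q = true NAND true = false
t XOR r = true XOR true = false
u IFF (t XOR r) = true IFF false = false
(r NAND q) NOR (u IFF (t XOR r)) = false NOR false = true
(((t NAND (q NOR r)) NOR (r NAND q)) NAND (q NAND t)) NAND ((r NAND q) NOR (u IFF (t XOR r))) = true NAND true = false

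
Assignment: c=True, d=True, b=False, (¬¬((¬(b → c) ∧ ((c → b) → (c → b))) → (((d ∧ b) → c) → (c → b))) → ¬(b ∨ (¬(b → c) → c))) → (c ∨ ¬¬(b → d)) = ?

True

b → c = False → True = True
¬(b → c) = ¬True = False
c → b = True → False = False
c → b = True → False = False
(c → b) → (c → b) = False → False = True
¬(b → c) ∧ ((c → b) → (c → b)) = False ∧ True = False
d ∧ b = True ∧ False = False
(d ∧ b) → c = False → True = True
c → b = True → False = False
((d ∧ b) → c) → (c → b) = True → False = False
(¬(b → c) ∧ ((c → b) → (c → b))) → (((d ∧ b) → c) → (c → b)) = False → False = True
¬((¬(b → c) ∧ ((c → b) → (c → b))) → (((d ∧ b) → c) → (c → b))) = ¬True = False
¬¬((¬(b → c) ∧ ((c → b) → (c → b))) → (((d ∧ b) → c) → (c → b))) = ¬False = True
b → c = False → True = True
¬(b → c) = ¬True = False
¬(b → c) → c = False → True = True
b ∨ (¬(b → c) → c) = False ∨ True = True
¬(b ∨ (¬(b → c) → c)) = ¬True = False
¬¬((¬(b → c) ∧ ((c → b) → (c → b))) → (((d ∧ b) → c) → (c → b))) → ¬(b ∨ (¬(b → c) → c)) = True → False = False
b → d = False → True = True
¬(b → d) = ¬True = False
¬¬(b → d) = ¬False = True
c ∨ ¬¬(b → d) = True ∨ True = True
(¬¬((¬(b → c) ∧ ((c → b) → (c → b))) → (((d ∧ b) → c) → (c → b))) → ¬(b ∨ (¬(b → c) → c))) → (c ∨ ¬¬(b → d)) = False → True = True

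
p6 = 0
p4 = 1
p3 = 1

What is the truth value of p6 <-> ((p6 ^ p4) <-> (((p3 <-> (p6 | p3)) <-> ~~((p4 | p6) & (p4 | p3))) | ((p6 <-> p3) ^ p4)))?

p6 ^ p4 = 0 ^ 1 = 1
p6 | p3 = 0 | 1 = 1
p3 <-> (p6 | p3) = 1 <-> 1 = 1
p4 | p6 = 1 | 0 = 1
p4 | p3 = 1 | 1 = 1
(p4 | p6) & (p4 | p3) = 1 & 1 = 1
~((p4 | p6) & (p4 | p3)) = ~1 = 0
~~((p4 | p6) & (p4 | p3)) = ~0 = 1
(p3 <-> (p6 | p3)) <-> ~~((p4 | p6) & (p4 | p3)) = 1 <-> 1 = 1
p6 <-> p3 = 0 <-> 1 = 0
(p6 <-> p3) ^ p4 = 0 ^ 1 = 1
((p3 <-> (p6 | p3)) <-> ~~((p4 | p6) & (p4 | p3))) | ((p6 <-> p3) ^ p4) = 1 | 1 = 1
(p6 ^ p4) <-> (((p3 <-> (p6 | p3)) <-> ~~((p4 | p6) & (p4 | p3))) | ((p6 <-> p3) ^ p4)) = 1 <-> 1 = 1
p6 <-> ((p6 ^ p4) <-> (((p3 <-> (p6 | p3)) <-> ~~((p4 | p6) & (p4 | p3))) | ((p6 <-> p3) ^ p4))) = 0 <-> 1 = 0

0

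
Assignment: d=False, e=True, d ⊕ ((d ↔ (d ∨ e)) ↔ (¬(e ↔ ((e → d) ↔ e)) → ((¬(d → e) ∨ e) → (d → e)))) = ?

False

d ∨ e = False ∨ True = True
d ↔ (d ∨ e) = False ↔ True = False
e → d = True → False = False
(e → d) ↔ e = False ↔ True = False
e ↔ ((e → d) ↔ e) = True ↔ False = False
¬(e ↔ ((e → d) ↔ e)) = ¬False = True
d → e = False → True = True
¬(d → e) = ¬True = False
¬(d → e) ∨ e = False ∨ True = True
d → e = False → True = True
(¬(d → e) ∨ e) → (d → e) = True → True = True
¬(e ↔ ((e → d) ↔ e)) → ((¬(d → e) ∨ e) → (d → e)) = True → True = True
(d ↔ (d ∨ e)) ↔ (¬(e ↔ ((e → d) ↔ e)) → ((¬(d → e) ∨ e) → (d → e))) = False ↔ True = False
d ⊕ ((d ↔ (d ∨ e)) ↔ (¬(e ↔ ((e → d) ↔ e)) → ((¬(d → e) ∨ e) → (d → e)))) = False ⊕ False = False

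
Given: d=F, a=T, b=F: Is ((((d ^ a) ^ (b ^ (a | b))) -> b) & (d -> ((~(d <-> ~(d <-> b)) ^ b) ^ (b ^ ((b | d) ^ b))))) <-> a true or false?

T

d ^ a = F ^ T = T
a | b = T | F = T
b ^ (a | b) = F ^ T = T
(d ^ a) ^ (b ^ (a | b)) = T ^ T = F
((d ^ a) ^ (b ^ (a | b))) -> b = F -> F = T
d <-> b = F <-> F = T
~(d <-> b) = ~T = F
d <-> ~(d <-> b) = F <-> F = T
~(d <-> ~(d <-> b)) = ~T = F
~(d <-> ~(d <-> b)) ^ b = F ^ F = F
b | d = F | F = F
(b | d) ^ b = F ^ F = F
b ^ ((b | d) ^ b) = F ^ F = F
(~(d <-> ~(d <-> b)) ^ b) ^ (b ^ ((b | d) ^ b)) = F ^ F = F
d -> ((~(d <-> ~(d <-> b)) ^ b) ^ (b ^ ((b | d) ^ b))) = F -> F = T
(((d ^ a) ^ (b ^ (a | b))) -> b) & (d -> ((~(d <-> ~(d <-> b)) ^ b) ^ (b ^ ((b | d) ^ b)))) = T & T = T
((((d ^ a) ^ (b ^ (a | b))) -> b) & (d -> ((~(d <-> ~(d <-> b)) ^ b) ^ (b ^ ((b | d) ^ b))))) <-> a = T <-> T = T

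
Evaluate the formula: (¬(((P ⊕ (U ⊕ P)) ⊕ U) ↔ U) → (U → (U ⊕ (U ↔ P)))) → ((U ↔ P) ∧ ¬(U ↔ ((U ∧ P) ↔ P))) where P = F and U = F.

U ⊕ P = F ⊕ F = F
P ⊕ (U ⊕ P) = F ⊕ F = F
(P ⊕ (U ⊕ P)) ⊕ U = F ⊕ F = F
((P ⊕ (U ⊕ P)) ⊕ U) ↔ U = F ↔ F = T
¬(((P ⊕ (U ⊕ P)) ⊕ U) ↔ U) = ¬T = F
U ↔ P = F ↔ F = T
U ⊕ (U ↔ P) = F ⊕ T = T
U → (U ⊕ (U ↔ P)) = F → T = T
¬(((P ⊕ (U ⊕ P)) ⊕ U) ↔ U) → (U → (U ⊕ (U ↔ P))) = F → T = T
U ↔ P = F ↔ F = T
U ∧ P = F ∧ F = F
(U ∧ P) ↔ P = F ↔ F = T
U ↔ ((U ∧ P) ↔ P) = F ↔ T = F
¬(U ↔ ((U ∧ P) ↔ P)) = ¬F = T
(U ↔ P) ∧ ¬(U ↔ ((U ∧ P) ↔ P)) = T ∧ T = T
(¬(((P ⊕ (U ⊕ P)) ⊕ U) ↔ U) → (U → (U ⊕ (U ↔ P)))) → ((U ↔ P) ∧ ¬(U ↔ ((U ∧ P) ↔ P))) = T → T = T

T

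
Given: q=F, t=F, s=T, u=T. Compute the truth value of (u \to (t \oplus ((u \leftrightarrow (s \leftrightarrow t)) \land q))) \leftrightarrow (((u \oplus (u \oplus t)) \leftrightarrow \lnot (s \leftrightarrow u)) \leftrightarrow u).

s \leftrightarrow t = T \leftrightarrow F = F
u \leftrightarrow (s \leftrightarrow t) = T \leftrightarrow F = F
(u \leftrightarrow (s \leftrightarrow t)) \land q = F \land F = F
t \oplus ((u \leftrightarrow (s \leftrightarrow t)) \land q) = F \oplus F = F
u \to (t \oplus ((u \leftrightarrow (s \leftrightarrow t)) \land q)) = T \to F = F
u \oplus t = T \oplus F = T
u \oplus (u \oplus t) = T \oplus T = F
s \leftrightarrow u = T \leftrightarrow T = T
\lnot (s \leftrightarrow u) = \lnot T = F
(u \oplus (u \oplus t)) \leftrightarrow \lnot (s \leftrightarrow u) = F \leftrightarrow F = T
((u \oplus (u \oplus t)) \leftrightarrow \lnot (s \leftrightarrow u)) \leftrightarrow u = T \leftrightarrow T = T
(u \to (t \oplus ((u \leftrightarrow (s \leftrightarrow t)) \land q))) \leftrightarrow (((u \oplus (u \oplus t)) \leftrightarrow \lnot (s \leftrightarrow u)) \leftrightarrow u) = F \leftrightarrow T = F

F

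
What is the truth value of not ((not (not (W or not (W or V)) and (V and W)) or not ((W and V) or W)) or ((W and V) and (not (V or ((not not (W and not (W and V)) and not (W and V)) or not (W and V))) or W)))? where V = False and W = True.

W or V = True or False = True
not (W or V) = not True = False
W or not (W or V) = True or False = True
not (W or not (W or V)) = not True = False
V and W = False and True = False
not (W or not (W or V)) and (V and W) = False and False = False
not (not (W or not (W or V)) and (V and W)) = not False = True
W and V = True and False = False
(W and V) or W = False or True = True
not ((W and V) or W) = not True = False
not (not (W or not (W or V)) and (V and W)) or not ((W and V) or W) = True or False = True
W and V = True and False = False
W and V = True and False = False
not (W and V) = not False = True
W and not (W and V) = True and True = True
not (W and not (W and V)) = not True = False
not not (W and not (W and V)) = not False = True
W and V = True and False = False
not (W and V) = not False = True
not not (W and not (W and V)) and not (W and V) = True and True = True
W and V = True and False = False
not (W and V) = not False = True
(not not (W and not (W and V)) and not (W and V)) or not (W and V) = True or True = True
V or ((not not (W and not (W and V)) and not (W and V)) or not (W and V)) = False or True = True
not (V or ((not not (W and not (W and V)) and not (W and V)) or not (W and V))) = not True = False
not (V or ((not not (W and not (W and V)) and not (W and V)) or not (W and V))) or W = False or True = True
(W and V) and (not (V or ((not not (W and not (W and V)) and not (W and V)) or not (W and V))) or W) = False and True = False
(not (not (W or not (W or V)) and (V and W)) or not ((W and V) or W)) or ((W and V) and (not (V or ((not not (W and not (W and V)) and not (W and V)) or not (W and V))) or W)) = True or False = True
not ((not (not (W or not (W or V)) and (V and W)) or not ((W and V) or W)) or ((W and V) and (not (V or ((not not (W and not (W and V)) and not (W and V)) or not (W and V))) or W))) = not True = False

False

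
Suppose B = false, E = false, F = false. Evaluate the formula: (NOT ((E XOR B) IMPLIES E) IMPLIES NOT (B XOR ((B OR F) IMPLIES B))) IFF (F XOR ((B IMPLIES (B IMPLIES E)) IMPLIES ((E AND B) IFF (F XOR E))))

true

E XOR B = false XOR false = false
(E XOR B) IMPLIES E = false IMPLIES false = true
NOT ((E XOR B) IMPLIES E) = NOT true = false
B OR F = false OR false = false
(B OR F) IMPLIES B = false IMPLIES false = true
B XOR ((B OR F) IMPLIES B) = false XOR true = true
NOT (B XOR ((B OR F) IMPLIES B)) = NOT true = false
NOT ((E XOR B) IMPLIES E) IMPLIES NOT (B XOR ((B OR F) IMPLIES B)) = false IMPLIES false = true
B IMPLIES E = false IMPLIES false = true
B IMPLIES (B IMPLIES E) = false IMPLIES true = true
E AND B = false AND false = false
F XOR E = false XOR false = false
(E AND B) IFF (F XOR E) = false IFF false = true
(B IMPLIES (B IMPLIES E)) IMPLIES ((E AND B) IFF (F XOR E)) = true IMPLIES true = true
F XOR ((B IMPLIES (B IMPLIES E)) IMPLIES ((E AND B) IFF (F XOR E))) = false XOR true = true
(NOT ((E XOR B) IMPLIES E) IMPLIES NOT (B XOR ((B OR F) IMPLIES B))) IFF (F XOR ((B IMPLIES (B IMPLIES E)) IMPLIES ((E AND B) IFF (F XOR E)))) = true IFF true = true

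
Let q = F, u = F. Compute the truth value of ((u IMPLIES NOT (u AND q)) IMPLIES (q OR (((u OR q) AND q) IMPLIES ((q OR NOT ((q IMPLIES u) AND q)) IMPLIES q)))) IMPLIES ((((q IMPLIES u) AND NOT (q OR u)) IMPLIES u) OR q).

Substituting q=F, u=F:
u AND q = F AND F = F
NOT (u AND q) = NOT F = T
u IMPLIES NOT (u AND q) = F IMPLIES T = T
u OR q = F OR F = F
(u OR q) AND q = F AND F = F
q IMPLIES u = F IMPLIES F = T
(q IMPLIES u) AND q = T AND F = F
NOT ((q IMPLIES u) AND q) = NOT F = T
q OR NOT ((q IMPLIES u) AND q) = F OR T = T
(q OR NOT ((q IMPLIES u) AND q)) IMPLIES q = T IMPLIES F = F
((u OR q) AND q) IMPLIES ((q OR NOT ((q IMPLIES u) AND q)) IMPLIES q) = F IMPLIES F = T
q OR (((u OR q) AND q) IMPLIES ((q OR NOT ((q IMPLIES u) AND q)) IMPLIES q)) = F OR T = T
(u IMPLIES NOT (u AND q)) IMPLIES (q OR (((u OR q) AND q) IMPLIES ((q OR NOT ((q IMPLIES u) AND q)) IMPLIES q))) = T IMPLIES T = T
q IMPLIES u = F IMPLIES F = T
q OR u = F OR F = F
NOT (q OR u) = NOT F = T
(q IMPLIES u) AND NOT (q OR u) = T AND T = T
((q IMPLIES u) AND NOT (q OR u)) IMPLIES u = T IMPLIES F = F
(((q IMPLIES u) AND NOT (q OR u)) IMPLIES u) OR q = F OR F = F
((u IMPLIES NOT (u AND q)) IMPLIES (q OR (((u OR q) AND q) IMPLIES ((q OR NOT ((q IMPLIES u) AND q)) IMPLIES q)))) IMPLIES ((((q IMPLIES u) AND NOT (q OR u)) IMPLIES u) OR q) = T IMPLIES F = F

F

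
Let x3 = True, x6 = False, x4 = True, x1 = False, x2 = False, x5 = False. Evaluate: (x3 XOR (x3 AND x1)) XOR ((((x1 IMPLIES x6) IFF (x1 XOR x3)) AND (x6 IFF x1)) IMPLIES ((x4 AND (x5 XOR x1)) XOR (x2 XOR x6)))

True

x3 AND x1 = True AND False = False
x3 XOR (x3 AND x1) = True XOR False = True
x1 IMPLIES x6 = False IMPLIES False = True
x1 XOR x3 = False XOR True = True
(x1 IMPLIES x6) IFF (x1 XOR x3) = True IFF True = True
x6 IFF x1 = False IFF False = True
((x1 IMPLIES x6) IFF (x1 XOR x3)) AND (x6 IFF x1) = True AND True = True
x5 XOR x1 = False XOR False = False
x4 AND (x5 XOR x1) = True AND False = False
x2 XOR x6 = False XOR False = False
(x4 AND (x5 XOR x1)) XOR (x2 XOR x6) = False XOR False = False
(((x1 IMPLIES x6) IFF (x1 XOR x3)) AND (x6 IFF x1)) IMPLIES ((x4 AND (x5 XOR x1)) XOR (x2 XOR x6)) = True IMPLIES False = False
(x3 XOR (x3 AND x1)) XOR ((((x1 IMPLIES x6) IFF (x1 XOR x3)) AND (x6 IFF x1)) IMPLIES ((x4 AND (x5 XOR x1)) XOR (x2 XOR x6))) = True XOR False = True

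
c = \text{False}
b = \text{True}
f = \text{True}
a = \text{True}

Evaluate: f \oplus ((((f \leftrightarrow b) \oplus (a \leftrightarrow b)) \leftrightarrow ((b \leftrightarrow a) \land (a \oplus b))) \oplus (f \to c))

f \leftrightarrow b = \text{True} \leftrightarrow \text{True} = \text{True}
a \leftrightarrow b = \text{True} \leftrightarrow \text{True} = \text{True}
(f \leftrightarrow b) \oplus (a \leftrightarrow b) = \text{True} \oplus \text{True} = \text{False}
b \leftrightarrow a = \text{True} \leftrightarrow \text{True} = \text{True}
a \oplus b = \text{True} \oplus \text{True} = \text{False}
(b \leftrightarrow a) \land (a \oplus b) = \text{True} \land \text{False} = \text{False}
((f \leftrightarrow b) \oplus (a \leftrightarrow b)) \leftrightarrow ((b \leftrightarrow a) \land (a \oplus b)) = \text{False} \leftrightarrow \text{False} = \text{True}
f \to c = \text{True} \to \text{False} = \text{False}
(((f \leftrightarrow b) \oplus (a \leftrightarrow b)) \leftrightarrow ((b \leftrightarrow a) \land (a \oplus b))) \oplus (f \to c) = \text{True} \oplus \text{False} = \text{True}
f \oplus ((((f \leftrightarrow b) \oplus (a \leftrightarrow b)) \leftrightarrow ((b \leftrightarrow a) \land (a \oplus b))) \oplus (f \to c)) = \text{True} \oplus \text{True} = \text{False}

\text{False}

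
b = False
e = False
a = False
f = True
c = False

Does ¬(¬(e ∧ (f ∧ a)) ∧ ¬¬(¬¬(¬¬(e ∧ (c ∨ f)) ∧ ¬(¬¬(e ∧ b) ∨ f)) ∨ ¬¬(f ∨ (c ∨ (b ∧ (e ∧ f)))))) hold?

f ∧ a = True ∧ False = False
e ∧ (f ∧ a) = False ∧ False = False
¬(e ∧ (f ∧ a)) = ¬False = True
c ∨ f = False ∨ True = True
e ∧ (c ∨ f) = False ∧ True = False
¬(e ∧ (c ∨ f)) = ¬False = True
¬¬(e ∧ (c ∨ f)) = ¬True = False
e ∧ b = False ∧ False = False
¬(e ∧ b) = ¬False = True
¬¬(e ∧ b) = ¬True = False
¬¬(e ∧ b) ∨ f = False ∨ True = True
¬(¬¬(e ∧ b) ∨ f) = ¬True = False
¬¬(e ∧ (c ∨ f)) ∧ ¬(¬¬(e ∧ b) ∨ f) = False ∧ False = False
¬(¬¬(e ∧ (c ∨ f)) ∧ ¬(¬¬(e ∧ b) ∨ f)) = ¬False = True
¬¬(¬¬(e ∧ (c ∨ f)) ∧ ¬(¬¬(e ∧ b) ∨ f)) = ¬True = False
e ∧ f = False ∧ True = False
b ∧ (e ∧ f) = False ∧ False = False
c ∨ (b ∧ (e ∧ f)) = False ∨ False = False
f ∨ (c ∨ (b ∧ (e ∧ f))) = True ∨ False = True
¬(f ∨ (c ∨ (b ∧ (e ∧ f)))) = ¬True = False
¬¬(f ∨ (c ∨ (b ∧ (e ∧ f)))) = ¬False = True
¬¬(¬¬(e ∧ (c ∨ f)) ∧ ¬(¬¬(e ∧ b) ∨ f)) ∨ ¬¬(f ∨ (c ∨ (b ∧ (e ∧ f)))) = False ∨ True = True
¬(¬¬(¬¬(e ∧ (c ∨ f)) ∧ ¬(¬¬(e ∧ b) ∨ f)) ∨ ¬¬(f ∨ (c ∨ (b ∧ (e ∧ f))))) = ¬True = False
¬¬(¬¬(¬¬(e ∧ (c ∨ f)) ∧ ¬(¬¬(e ∧ b) ∨ f)) ∨ ¬¬(f ∨ (c ∨ (b ∧ (e ∧ f))))) = ¬False = True
¬(e ∧ (f ∧ a)) ∧ ¬¬(¬¬(¬¬(e ∧ (c ∨ f)) ∧ ¬(¬¬(e ∧ b) ∨ f)) ∨ ¬¬(f ∨ (c ∨ (b ∧ (e ∧ f))))) = True ∧ True = True
¬(¬(e ∧ (f ∧ a)) ∧ ¬¬(¬¬(¬¬(e ∧ (c ∨ f)) ∧ ¬(¬¬(e ∧ b) ∨ f)) ∨ ¬¬(f ∨ (c ∨ (b ∧ (e ∧ f)))))) = ¬True = False

False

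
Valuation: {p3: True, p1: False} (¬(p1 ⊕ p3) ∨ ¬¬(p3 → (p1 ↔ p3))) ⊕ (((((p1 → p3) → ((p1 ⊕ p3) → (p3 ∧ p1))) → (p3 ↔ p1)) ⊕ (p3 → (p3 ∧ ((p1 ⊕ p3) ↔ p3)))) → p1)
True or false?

p1 ⊕ p3 = False ⊕ True = True
¬(p1 ⊕ p3) = ¬True = False
p1 ↔ p3 = False ↔ True = False
p3 → (p1 ↔ p3) = True → False = False
¬(p3 → (p1 ↔ p3)) = ¬False = True
¬¬(p3 → (p1 ↔ p3)) = ¬True = False
¬(p1 ⊕ p3) ∨ ¬¬(p3 → (p1 ↔ p3)) = False ∨ False = False
p1 → p3 = False → True = True
p1 ⊕ p3 = False ⊕ True = True
p3 ∧ p1 = True ∧ False = False
(p1 ⊕ p3) → (p3 ∧ p1) = True → False = False
(p1 → p3) → ((p1 ⊕ p3) → (p3 ∧ p1)) = True → False = False
p3 ↔ p1 = True ↔ False = False
((p1 → p3) → ((p1 ⊕ p3) → (p3 ∧ p1))) → (p3 ↔ p1) = False → False = True
p1 ⊕ p3 = False ⊕ True = True
(p1 ⊕ p3) ↔ p3 = True ↔ True = True
p3 ∧ ((p1 ⊕ p3) ↔ p3) = True ∧ True = True
p3 → (p3 ∧ ((p1 ⊕ p3) ↔ p3)) = True → True = True
(((p1 → p3) → ((p1 ⊕ p3) → (p3 ∧ p1))) → (p3 ↔ p1)) ⊕ (p3 → (p3 ∧ ((p1 ⊕ p3) ↔ p3))) = True ⊕ True = False
((((p1 → p3) → ((p1 ⊕ p3) → (p3 ∧ p1))) → (p3 ↔ p1)) ⊕ (p3 → (p3 ∧ ((p1 ⊕ p3) ↔ p3)))) → p1 = False → False = True
(¬(p1 ⊕ p3) ∨ ¬¬(p3 → (p1 ↔ p3))) ⊕ (((((p1 → p3) → ((p1 ⊕ p3) → (p3 ∧ p1))) → (p3 ↔ p1)) ⊕ (p3 → (p3 ∧ ((p1 ⊕ p3) ↔ p3)))) → p1) = False ⊕ True = True

True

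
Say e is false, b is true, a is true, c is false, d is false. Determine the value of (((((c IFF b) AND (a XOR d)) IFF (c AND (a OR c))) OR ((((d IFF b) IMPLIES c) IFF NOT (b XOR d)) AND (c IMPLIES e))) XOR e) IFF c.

c IFF b = False IFF True = False
a XOR d = True XOR False = True
(c IFF b) AND (a XOR d) = False AND True = False
a OR c = True OR False = True
c AND (a OR c) = False AND True = False
((c IFF b) AND (a XOR d)) IFF (c AND (a OR c)) = False IFF False = True
d IFF b = False IFF True = False
(d IFF b) IMPLIES c = False IMPLIES False = True
b XOR d = True XOR False = True
NOT (b XOR d) = NOT True = False
((d IFF b) IMPLIES c) IFF NOT (b XOR d) = True IFF False = False
c IMPLIES e = False IMPLIES False = True
(((d IFF b) IMPLIES c) IFF NOT (b XOR d)) AND (c IMPLIES e) = False AND True = False
(((c IFF b) AND (a XOR d)) IFF (c AND (a OR c))) OR ((((d IFF b) IMPLIES c) IFF NOT (b XOR d)) AND (c IMPLIES e)) = True OR False = True
((((c IFF b) AND (a XOR d)) IFF (c AND (a OR c))) OR ((((d IFF b) IMPLIES c) IFF NOT (b XOR d)) AND (c IMPLIES e))) XOR e = True XOR False = True
(((((c IFF b) AND (a XOR d)) IFF (c AND (a OR c))) OR ((((d IFF b) IMPLIES c) IFF NOT (b XOR d)) AND (c IMPLIES e))) XOR e) IFF c = True IFF False = False

False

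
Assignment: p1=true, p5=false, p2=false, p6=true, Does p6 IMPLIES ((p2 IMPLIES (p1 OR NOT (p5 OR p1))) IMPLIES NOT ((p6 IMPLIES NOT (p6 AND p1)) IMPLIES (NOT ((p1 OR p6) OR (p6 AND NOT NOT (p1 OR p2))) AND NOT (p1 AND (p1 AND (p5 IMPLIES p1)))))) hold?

Substituting p1=true, p5=false, p2=false, p6=true:
p5 OR p1 = false OR true = true
NOT (p5 OR p1) = NOT true = false
p1 OR NOT (p5 OR p1) = true OR false = true
p2 IMPLIES (p1 OR NOT (p5 OR p1)) = false IMPLIES true = true
p6 AND p1 = true AND true = true
NOT (p6 AND p1) = NOT true = false
p6 IMPLIES NOT (p6 AND p1) = true IMPLIES false = false
p1 OR p6 = true OR true = true
p1 OR p2 = true OR false = true
NOT (p1 OR p2) = NOT true = false
NOT NOT (p1 OR p2) = NOT false = true
p6 AND NOT NOT (p1 OR p2) = true AND true = true
(p1 OR p6) OR (p6 AND NOT NOT (p1 OR p2)) = true OR true = true
NOT ((p1 OR p6) OR (p6 AND NOT NOT (p1 OR p2))) = NOT true = false
p5 IMPLIES p1 = false IMPLIES true = true
p1 AND (p5 IMPLIES p1) = true AND true = true
p1 AND (p1 AND (p5 IMPLIES p1)) = true AND true = true
NOT (p1 AND (p1 AND (p5 IMPLIES p1))) = NOT true = false
NOT ((p1 OR p6) OR (p6 AND NOT NOT (p1 OR p2))) AND NOT (p1 AND (p1 AND (p5 IMPLIES p1))) = false AND false = false
(p6 IMPLIES NOT (p6 AND p1)) IMPLIES (NOT ((p1 OR p6) OR (p6 AND NOT NOT (p1 OR p2))) AND NOT (p1 AND (p1 AND (p5 IMPLIES p1)))) = false IMPLIES false = true
NOT ((p6 IMPLIES NOT (p6 AND p1)) IMPLIES (NOT ((p1 OR p6) OR (p6 AND NOT NOT (p1 OR p2))) AND NOT (p1 AND (p1 AND (p5 IMPLIES p1))))) = NOT true = false
(p2 IMPLIES (p1 OR NOT (p5 OR p1))) IMPLIES NOT ((p6 IMPLIES NOT (p6 AND p1)) IMPLIES (NOT ((p1 OR p6) OR (p6 AND NOT NOT (p1 OR p2))) AND NOT (p1 AND (p1 AND (p5 IMPLIES p1))))) = true IMPLIES false = false
p6 IMPLIES ((p2 IMPLIES (p1 OR NOT (p5 OR p1))) IMPLIES NOT ((p6 IMPLIES NOT (p6 AND p1)) IMPLIES (NOT ((p1 OR p6) OR (p6 AND NOT NOT (p1 OR p2))) AND NOT (p1 AND (p1 AND (p5 IMPLIES p1)))))) = true IMPLIES false = false

false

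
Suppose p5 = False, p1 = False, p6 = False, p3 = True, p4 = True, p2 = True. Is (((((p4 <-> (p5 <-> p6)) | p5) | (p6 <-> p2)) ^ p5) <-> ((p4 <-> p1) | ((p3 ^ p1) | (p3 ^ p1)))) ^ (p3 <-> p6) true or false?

p5 <-> p6 = False <-> False = True
p4 <-> (p5 <-> p6) = True <-> True = True
(p4 <-> (p5 <-> p6)) | p5 = True | False = True
p6 <-> p2 = False <-> True = False
((p4 <-> (p5 <-> p6)) | p5) | (p6 <-> p2) = True | False = True
(((p4 <-> (p5 <-> p6)) | p5) | (p6 <-> p2)) ^ p5 = True ^ False = True
p4 <-> p1 = True <-> False = False
p3 ^ p1 = True ^ False = True
p3 ^ p1 = True ^ False = True
(p3 ^ p1) | (p3 ^ p1) = True | True = True
(p4 <-> p1) | ((p3 ^ p1) | (p3 ^ p1)) = False | True = True
((((p4 <-> (p5 <-> p6)) | p5) | (p6 <-> p2)) ^ p5) <-> ((p4 <-> p1) | ((p3 ^ p1) | (p3 ^ p1))) = True <-> True = True
p3 <-> p6 = True <-> False = False
(((((p4 <-> (p5 <-> p6)) | p5) | (p6 <-> p2)) ^ p5) <-> ((p4 <-> p1) | ((p3 ^ p1) | (p3 ^ p1)))) ^ (p3 <-> p6) = True ^ False = True

True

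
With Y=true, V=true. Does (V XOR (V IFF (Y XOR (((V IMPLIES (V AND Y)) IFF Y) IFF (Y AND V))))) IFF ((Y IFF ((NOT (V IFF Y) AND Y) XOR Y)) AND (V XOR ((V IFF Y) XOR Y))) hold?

true

V AND Y = true AND true = true
V IMPLIES (V AND Y) = true IMPLIES true = true
(V IMPLIES (V AND Y)) IFF Y = true IFF true = true
Y AND V = true AND true = true
((V IMPLIES (V AND Y)) IFF Y) IFF (Y AND V) = true IFF true = true
Y XOR (((V IMPLIES (V AND Y)) IFF Y) IFF (Y AND V)) = true XOR true = false
V IFF (Y XOR (((V IMPLIES (V AND Y)) IFF Y) IFF (Y AND V))) = true IFF false = false
V XOR (V IFF (Y XOR (((V IMPLIES (V AND Y)) IFF Y) IFF (Y AND V)))) = true XOR false = true
V IFF Y = true IFF true = true
NOT (V IFF Y) = NOT true = false
NOT (V IFF Y) AND Y = false AND true = false
(NOT (V IFF Y) AND Y) XOR Y = false XOR true = true
Y IFF ((NOT (V IFF Y) AND Y) XOR Y) = true IFF true = true
V IFF Y = true IFF true = true
(V IFF Y) XOR Y = true XOR true = false
V XOR ((V IFF Y) XOR Y) = true XOR false = true
(Y IFF ((NOT (V IFF Y) AND Y) XOR Y)) AND (V XOR ((V IFF Y) XOR Y)) = true AND true = true
(V XOR (V IFF (Y XOR (((V IMPLIES (V AND Y)) IFF Y) IFF (Y AND V))))) IFF ((Y IFF ((NOT (V IFF Y) AND Y) XOR Y)) AND (V XOR ((V IFF Y) XOR Y))) = true IFF true = true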